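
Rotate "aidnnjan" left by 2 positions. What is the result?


Input: "aidnnjan", rotate left by 2
First 2 characters: "ai"
Remaining characters: "dnnjan"
Concatenate remaining + first: "dnnjan" + "ai" = "dnnjanai"

dnnjanai


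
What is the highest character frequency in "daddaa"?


Input: daddaa
Character counts:
  'a': 3
  'd': 3
Maximum frequency: 3

3


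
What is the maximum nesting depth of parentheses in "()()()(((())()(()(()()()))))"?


Input: "()()()(((())()(()(()()()))))"
Tracking depth:
  Position 0 '(': depth becomes 1
  Position 1 ')': depth becomes 0
  Position 2 '(': depth becomes 1
  Position 3 ')': depth becomes 0
  Position 4 '(': depth becomes 1
  Position 5 ')': depth becomes 0
  Position 6 '(': depth becomes 1
  Position 7 '(': depth becomes 2
  Position 8 '(': depth becomes 3
  Position 9 '(': depth becomes 4
  Position 10 ')': depth becomes 3
  Position 11 ')': depth becomes 2
  Position 12 '(': depth becomes 3
  Position 13 ')': depth becomes 2
  Position 14 '(': depth becomes 3
  Position 15 '(': depth becomes 4
  Position 16 ')': depth becomes 3
  Position 17 '(': depth becomes 4
  Position 18 '(': depth becomes 5
  Position 19 ')': depth becomes 4
  Position 20 '(': depth becomes 5
  Position 21 ')': depth becomes 4
  Position 22 '(': depth becomes 5
  Position 23 ')': depth becomes 4
  Position 24 ')': depth becomes 3
  Position 25 ')': depth becomes 2
  Position 26 ')': depth becomes 1
  Position 27 ')': depth becomes 0
Maximum depth reached: 5

5


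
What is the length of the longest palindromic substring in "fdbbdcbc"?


Input: "fdbbdcbc"
Checking substrings for palindromes:
  [1:5] "dbbd" (len 4) => palindrome
  [5:8] "cbc" (len 3) => palindrome
  [2:4] "bb" (len 2) => palindrome
Longest palindromic substring: "dbbd" with length 4

4


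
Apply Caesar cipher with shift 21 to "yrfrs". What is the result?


Caesar cipher: shift "yrfrs" by 21
  'y' (pos 24) + 21 = pos 19 = 't'
  'r' (pos 17) + 21 = pos 12 = 'm'
  'f' (pos 5) + 21 = pos 0 = 'a'
  'r' (pos 17) + 21 = pos 12 = 'm'
  's' (pos 18) + 21 = pos 13 = 'n'
Result: tmamn

tmamn


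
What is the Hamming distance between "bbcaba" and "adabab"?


Comparing "bbcaba" and "adabab" position by position:
  Position 0: 'b' vs 'a' => differ
  Position 1: 'b' vs 'd' => differ
  Position 2: 'c' vs 'a' => differ
  Position 3: 'a' vs 'b' => differ
  Position 4: 'b' vs 'a' => differ
  Position 5: 'a' vs 'b' => differ
Total differences (Hamming distance): 6

6


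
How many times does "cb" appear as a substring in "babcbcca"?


Searching for "cb" in "babcbcca"
Scanning each position:
  Position 0: "ba" => no
  Position 1: "ab" => no
  Position 2: "bc" => no
  Position 3: "cb" => MATCH
  Position 4: "bc" => no
  Position 5: "cc" => no
  Position 6: "ca" => no
Total occurrences: 1

1


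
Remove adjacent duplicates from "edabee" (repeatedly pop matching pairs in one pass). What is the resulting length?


Input: edabee
Stack-based adjacent duplicate removal:
  Read 'e': push. Stack: e
  Read 'd': push. Stack: ed
  Read 'a': push. Stack: eda
  Read 'b': push. Stack: edab
  Read 'e': push. Stack: edabe
  Read 'e': matches stack top 'e' => pop. Stack: edab
Final stack: "edab" (length 4)

4


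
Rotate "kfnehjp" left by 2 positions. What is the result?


Input: "kfnehjp", rotate left by 2
First 2 characters: "kf"
Remaining characters: "nehjp"
Concatenate remaining + first: "nehjp" + "kf" = "nehjpkf"

nehjpkf


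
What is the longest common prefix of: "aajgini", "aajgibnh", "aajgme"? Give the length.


Words: aajgini, aajgibnh, aajgme
  Position 0: all 'a' => match
  Position 1: all 'a' => match
  Position 2: all 'j' => match
  Position 3: all 'g' => match
  Position 4: ('i', 'i', 'm') => mismatch, stop
LCP = "aajg" (length 4)

4


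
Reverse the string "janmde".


Input: janmde
Reading characters right to left:
  Position 5: 'e'
  Position 4: 'd'
  Position 3: 'm'
  Position 2: 'n'
  Position 1: 'a'
  Position 0: 'j'
Reversed: edmnaj

edmnaj


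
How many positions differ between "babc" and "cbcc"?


Comparing "babc" and "cbcc" position by position:
  Position 0: 'b' vs 'c' => DIFFER
  Position 1: 'a' vs 'b' => DIFFER
  Position 2: 'b' vs 'c' => DIFFER
  Position 3: 'c' vs 'c' => same
Positions that differ: 3

3


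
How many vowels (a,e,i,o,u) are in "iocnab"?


Input: iocnab
Checking each character:
  'i' at position 0: vowel (running total: 1)
  'o' at position 1: vowel (running total: 2)
  'c' at position 2: consonant
  'n' at position 3: consonant
  'a' at position 4: vowel (running total: 3)
  'b' at position 5: consonant
Total vowels: 3

3


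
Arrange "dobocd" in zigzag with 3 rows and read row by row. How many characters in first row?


Zigzag "dobocd" into 3 rows:
Placing characters:
  'd' => row 0
  'o' => row 1
  'b' => row 2
  'o' => row 1
  'c' => row 0
  'd' => row 1
Rows:
  Row 0: "dc"
  Row 1: "ood"
  Row 2: "b"
First row length: 2

2


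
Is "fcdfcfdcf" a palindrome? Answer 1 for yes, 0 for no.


Input: fcdfcfdcf
Reversed: fcdfcfdcf
  Compare pos 0 ('f') with pos 8 ('f'): match
  Compare pos 1 ('c') with pos 7 ('c'): match
  Compare pos 2 ('d') with pos 6 ('d'): match
  Compare pos 3 ('f') with pos 5 ('f'): match
Result: palindrome

1


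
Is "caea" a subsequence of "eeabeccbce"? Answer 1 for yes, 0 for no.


Check if "caea" is a subsequence of "eeabeccbce"
Greedy scan:
  Position 0 ('e'): no match needed
  Position 1 ('e'): no match needed
  Position 2 ('a'): no match needed
  Position 3 ('b'): no match needed
  Position 4 ('e'): no match needed
  Position 5 ('c'): matches sub[0] = 'c'
  Position 6 ('c'): no match needed
  Position 7 ('b'): no match needed
  Position 8 ('c'): no match needed
  Position 9 ('e'): no match needed
Only matched 1/4 characters => not a subsequence

0


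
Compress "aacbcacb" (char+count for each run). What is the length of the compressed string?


Input: aacbcacb
Runs:
  'a' x 2 => "a2"
  'c' x 1 => "c1"
  'b' x 1 => "b1"
  'c' x 1 => "c1"
  'a' x 1 => "a1"
  'c' x 1 => "c1"
  'b' x 1 => "b1"
Compressed: "a2c1b1c1a1c1b1"
Compressed length: 14

14


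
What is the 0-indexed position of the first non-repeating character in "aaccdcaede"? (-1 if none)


Input: aaccdcaede
Character frequencies:
  'a': 3
  'c': 3
  'd': 2
  'e': 2
Scanning left to right for freq == 1:
  Position 0 ('a'): freq=3, skip
  Position 1 ('a'): freq=3, skip
  Position 2 ('c'): freq=3, skip
  Position 3 ('c'): freq=3, skip
  Position 4 ('d'): freq=2, skip
  Position 5 ('c'): freq=3, skip
  Position 6 ('a'): freq=3, skip
  Position 7 ('e'): freq=2, skip
  Position 8 ('d'): freq=2, skip
  Position 9 ('e'): freq=2, skip
  No unique character found => answer = -1

-1


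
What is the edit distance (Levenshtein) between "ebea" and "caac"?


Computing edit distance: "ebea" -> "caac"
DP table:
           c    a    a    c
      0    1    2    3    4
  e   1    1    2    3    4
  b   2    2    2    3    4
  e   3    3    3    3    4
  a   4    4    3    3    4
Edit distance = dp[4][4] = 4

4


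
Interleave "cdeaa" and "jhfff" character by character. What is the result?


Interleaving "cdeaa" and "jhfff":
  Position 0: 'c' from first, 'j' from second => "cj"
  Position 1: 'd' from first, 'h' from second => "dh"
  Position 2: 'e' from first, 'f' from second => "ef"
  Position 3: 'a' from first, 'f' from second => "af"
  Position 4: 'a' from first, 'f' from second => "af"
Result: cjdhefafaf

cjdhefafaf


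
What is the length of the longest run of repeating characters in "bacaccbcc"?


Input: "bacaccbcc"
Scanning for longest run:
  Position 1 ('a'): new char, reset run to 1
  Position 2 ('c'): new char, reset run to 1
  Position 3 ('a'): new char, reset run to 1
  Position 4 ('c'): new char, reset run to 1
  Position 5 ('c'): continues run of 'c', length=2
  Position 6 ('b'): new char, reset run to 1
  Position 7 ('c'): new char, reset run to 1
  Position 8 ('c'): continues run of 'c', length=2
Longest run: 'c' with length 2

2


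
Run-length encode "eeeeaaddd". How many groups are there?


Input: eeeeaaddd
Scanning for consecutive runs:
  Group 1: 'e' x 4 (positions 0-3)
  Group 2: 'a' x 2 (positions 4-5)
  Group 3: 'd' x 3 (positions 6-8)
Total groups: 3

3


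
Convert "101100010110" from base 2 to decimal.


Input: "101100010110" in base 2
Positional expansion:
  Digit '1' (value 1) x 2^11 = 2048
  Digit '0' (value 0) x 2^10 = 0
  Digit '1' (value 1) x 2^9 = 512
  Digit '1' (value 1) x 2^8 = 256
  Digit '0' (value 0) x 2^7 = 0
  Digit '0' (value 0) x 2^6 = 0
  Digit '0' (value 0) x 2^5 = 0
  Digit '1' (value 1) x 2^4 = 16
  Digit '0' (value 0) x 2^3 = 0
  Digit '1' (value 1) x 2^2 = 4
  Digit '1' (value 1) x 2^1 = 2
  Digit '0' (value 0) x 2^0 = 0
Sum = 2838

2838


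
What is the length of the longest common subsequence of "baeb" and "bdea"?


LCS of "baeb" and "bdea"
DP table:
           b    d    e    a
      0    0    0    0    0
  b   0    1    1    1    1
  a   0    1    1    1    2
  e   0    1    1    2    2
  b   0    1    1    2    2
LCS length = dp[4][4] = 2

2


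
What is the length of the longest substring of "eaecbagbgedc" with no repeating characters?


Input: "eaecbagbgedc"
Sliding window (track last position of each char):
  Position 0 ('e'): window [0,0] length 1 -- new best
  Position 1 ('a'): window [0,1] length 2 -- new best
  Position 2 ('e'): repeat (last at 0), move window start to 1
  Position 2 ('e'): window [1,2] length 2
  Position 3 ('c'): window [1,3] length 3 -- new best
  Position 4 ('b'): window [1,4] length 4 -- new best
  Position 5 ('a'): repeat (last at 1), move window start to 2
  Position 5 ('a'): window [2,5] length 4
  Position 6 ('g'): window [2,6] length 5 -- new best
  Position 7 ('b'): repeat (last at 4), move window start to 5
  Position 7 ('b'): window [5,7] length 3
  Position 8 ('g'): repeat (last at 6), move window start to 7
  Position 8 ('g'): window [7,8] length 2
  Position 9 ('e'): window [7,9] length 3
  Position 10 ('d'): window [7,10] length 4
  Position 11 ('c'): window [7,11] length 5
Longest substring with no repeats: "ecbag" with length 5

5


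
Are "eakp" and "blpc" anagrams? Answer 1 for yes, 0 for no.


Strings: "eakp", "blpc"
Sorted first:  aekp
Sorted second: bclp
Differ at position 0: 'a' vs 'b' => not anagrams

0


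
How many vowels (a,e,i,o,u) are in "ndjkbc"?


Input: ndjkbc
Checking each character:
  'n' at position 0: consonant
  'd' at position 1: consonant
  'j' at position 2: consonant
  'k' at position 3: consonant
  'b' at position 4: consonant
  'c' at position 5: consonant
Total vowels: 0

0


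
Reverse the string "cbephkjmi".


Input: cbephkjmi
Reading characters right to left:
  Position 8: 'i'
  Position 7: 'm'
  Position 6: 'j'
  Position 5: 'k'
  Position 4: 'h'
  Position 3: 'p'
  Position 2: 'e'
  Position 1: 'b'
  Position 0: 'c'
Reversed: imjkhpebc

imjkhpebc


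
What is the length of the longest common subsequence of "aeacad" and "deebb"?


LCS of "aeacad" and "deebb"
DP table:
           d    e    e    b    b
      0    0    0    0    0    0
  a   0    0    0    0    0    0
  e   0    0    1    1    1    1
  a   0    0    1    1    1    1
  c   0    0    1    1    1    1
  a   0    0    1    1    1    1
  d   0    1    1    1    1    1
LCS length = dp[6][5] = 1

1


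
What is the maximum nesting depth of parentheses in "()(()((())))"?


Input: "()(()((())))"
Tracking depth:
  Position 0 '(': depth becomes 1
  Position 1 ')': depth becomes 0
  Position 2 '(': depth becomes 1
  Position 3 '(': depth becomes 2
  Position 4 ')': depth becomes 1
  Position 5 '(': depth becomes 2
  Position 6 '(': depth becomes 3
  Position 7 '(': depth becomes 4
  Position 8 ')': depth becomes 3
  Position 9 ')': depth becomes 2
  Position 10 ')': depth becomes 1
  Position 11 ')': depth becomes 0
Maximum depth reached: 4

4


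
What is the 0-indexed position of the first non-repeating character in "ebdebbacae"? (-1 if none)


Input: ebdebbacae
Character frequencies:
  'a': 2
  'b': 3
  'c': 1
  'd': 1
  'e': 3
Scanning left to right for freq == 1:
  Position 0 ('e'): freq=3, skip
  Position 1 ('b'): freq=3, skip
  Position 2 ('d'): unique! => answer = 2

2


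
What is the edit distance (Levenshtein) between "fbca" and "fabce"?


Computing edit distance: "fbca" -> "fabce"
DP table:
           f    a    b    c    e
      0    1    2    3    4    5
  f   1    0    1    2    3    4
  b   2    1    1    1    2    3
  c   3    2    2    2    1    2
  a   4    3    2    3    2    2
Edit distance = dp[4][5] = 2

2


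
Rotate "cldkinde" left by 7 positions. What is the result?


Input: "cldkinde", rotate left by 7
First 7 characters: "cldkind"
Remaining characters: "e"
Concatenate remaining + first: "e" + "cldkind" = "ecldkind"

ecldkind


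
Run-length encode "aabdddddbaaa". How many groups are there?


Input: aabdddddbaaa
Scanning for consecutive runs:
  Group 1: 'a' x 2 (positions 0-1)
  Group 2: 'b' x 1 (positions 2-2)
  Group 3: 'd' x 5 (positions 3-7)
  Group 4: 'b' x 1 (positions 8-8)
  Group 5: 'a' x 3 (positions 9-11)
Total groups: 5

5


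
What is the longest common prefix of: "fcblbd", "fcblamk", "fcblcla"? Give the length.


Words: fcblbd, fcblamk, fcblcla
  Position 0: all 'f' => match
  Position 1: all 'c' => match
  Position 2: all 'b' => match
  Position 3: all 'l' => match
  Position 4: ('b', 'a', 'c') => mismatch, stop
LCP = "fcbl" (length 4)

4


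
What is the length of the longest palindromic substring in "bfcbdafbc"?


Input: "bfcbdafbc"
Checking substrings for palindromes:
  No multi-char palindromic substrings found
Longest palindromic substring: "b" with length 1

1


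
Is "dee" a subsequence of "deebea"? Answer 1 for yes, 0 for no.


Check if "dee" is a subsequence of "deebea"
Greedy scan:
  Position 0 ('d'): matches sub[0] = 'd'
  Position 1 ('e'): matches sub[1] = 'e'
  Position 2 ('e'): matches sub[2] = 'e'
  Position 3 ('b'): no match needed
  Position 4 ('e'): no match needed
  Position 5 ('a'): no match needed
All 3 characters matched => is a subsequence

1


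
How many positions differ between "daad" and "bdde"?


Comparing "daad" and "bdde" position by position:
  Position 0: 'd' vs 'b' => DIFFER
  Position 1: 'a' vs 'd' => DIFFER
  Position 2: 'a' vs 'd' => DIFFER
  Position 3: 'd' vs 'e' => DIFFER
Positions that differ: 4

4


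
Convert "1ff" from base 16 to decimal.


Input: "1ff" in base 16
Positional expansion:
  Digit '1' (value 1) x 16^2 = 256
  Digit 'f' (value 15) x 16^1 = 240
  Digit 'f' (value 15) x 16^0 = 15
Sum = 511

511


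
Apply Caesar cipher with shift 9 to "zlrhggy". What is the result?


Caesar cipher: shift "zlrhggy" by 9
  'z' (pos 25) + 9 = pos 8 = 'i'
  'l' (pos 11) + 9 = pos 20 = 'u'
  'r' (pos 17) + 9 = pos 0 = 'a'
  'h' (pos 7) + 9 = pos 16 = 'q'
  'g' (pos 6) + 9 = pos 15 = 'p'
  'g' (pos 6) + 9 = pos 15 = 'p'
  'y' (pos 24) + 9 = pos 7 = 'h'
Result: iuaqpph

iuaqpph


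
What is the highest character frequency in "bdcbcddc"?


Input: bdcbcddc
Character counts:
  'b': 2
  'c': 3
  'd': 3
Maximum frequency: 3

3


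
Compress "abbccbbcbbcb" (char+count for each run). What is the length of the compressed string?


Input: abbccbbcbbcb
Runs:
  'a' x 1 => "a1"
  'b' x 2 => "b2"
  'c' x 2 => "c2"
  'b' x 2 => "b2"
  'c' x 1 => "c1"
  'b' x 2 => "b2"
  'c' x 1 => "c1"
  'b' x 1 => "b1"
Compressed: "a1b2c2b2c1b2c1b1"
Compressed length: 16

16


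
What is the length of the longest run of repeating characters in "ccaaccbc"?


Input: "ccaaccbc"
Scanning for longest run:
  Position 1 ('c'): continues run of 'c', length=2
  Position 2 ('a'): new char, reset run to 1
  Position 3 ('a'): continues run of 'a', length=2
  Position 4 ('c'): new char, reset run to 1
  Position 5 ('c'): continues run of 'c', length=2
  Position 6 ('b'): new char, reset run to 1
  Position 7 ('c'): new char, reset run to 1
Longest run: 'c' with length 2

2


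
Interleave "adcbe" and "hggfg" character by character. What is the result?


Interleaving "adcbe" and "hggfg":
  Position 0: 'a' from first, 'h' from second => "ah"
  Position 1: 'd' from first, 'g' from second => "dg"
  Position 2: 'c' from first, 'g' from second => "cg"
  Position 3: 'b' from first, 'f' from second => "bf"
  Position 4: 'e' from first, 'g' from second => "eg"
Result: ahdgcgbfeg

ahdgcgbfeg


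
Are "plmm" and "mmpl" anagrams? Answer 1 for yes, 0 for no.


Strings: "plmm", "mmpl"
Sorted first:  lmmp
Sorted second: lmmp
Sorted forms match => anagrams

1


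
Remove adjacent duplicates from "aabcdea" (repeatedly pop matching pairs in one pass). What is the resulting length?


Input: aabcdea
Stack-based adjacent duplicate removal:
  Read 'a': push. Stack: a
  Read 'a': matches stack top 'a' => pop. Stack: (empty)
  Read 'b': push. Stack: b
  Read 'c': push. Stack: bc
  Read 'd': push. Stack: bcd
  Read 'e': push. Stack: bcde
  Read 'a': push. Stack: bcdea
Final stack: "bcdea" (length 5)

5


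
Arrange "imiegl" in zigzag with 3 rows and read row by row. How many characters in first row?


Zigzag "imiegl" into 3 rows:
Placing characters:
  'i' => row 0
  'm' => row 1
  'i' => row 2
  'e' => row 1
  'g' => row 0
  'l' => row 1
Rows:
  Row 0: "ig"
  Row 1: "mel"
  Row 2: "i"
First row length: 2

2


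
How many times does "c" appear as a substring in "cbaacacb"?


Searching for "c" in "cbaacacb"
Scanning each position:
  Position 0: "c" => MATCH
  Position 1: "b" => no
  Position 2: "a" => no
  Position 3: "a" => no
  Position 4: "c" => MATCH
  Position 5: "a" => no
  Position 6: "c" => MATCH
  Position 7: "b" => no
Total occurrences: 3

3


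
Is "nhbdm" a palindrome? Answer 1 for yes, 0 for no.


Input: nhbdm
Reversed: mdbhn
  Compare pos 0 ('n') with pos 4 ('m'): MISMATCH
  Compare pos 1 ('h') with pos 3 ('d'): MISMATCH
Result: not a palindrome

0


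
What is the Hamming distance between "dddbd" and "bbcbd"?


Comparing "dddbd" and "bbcbd" position by position:
  Position 0: 'd' vs 'b' => differ
  Position 1: 'd' vs 'b' => differ
  Position 2: 'd' vs 'c' => differ
  Position 3: 'b' vs 'b' => same
  Position 4: 'd' vs 'd' => same
Total differences (Hamming distance): 3

3


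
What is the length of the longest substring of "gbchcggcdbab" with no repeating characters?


Input: "gbchcggcdbab"
Sliding window (track last position of each char):
  Position 0 ('g'): window [0,0] length 1 -- new best
  Position 1 ('b'): window [0,1] length 2 -- new best
  Position 2 ('c'): window [0,2] length 3 -- new best
  Position 3 ('h'): window [0,3] length 4 -- new best
  Position 4 ('c'): repeat (last at 2), move window start to 3
  Position 4 ('c'): window [3,4] length 2
  Position 5 ('g'): window [3,5] length 3
  Position 6 ('g'): repeat (last at 5), move window start to 6
  Position 6 ('g'): window [6,6] length 1
  Position 7 ('c'): window [6,7] length 2
  Position 8 ('d'): window [6,8] length 3
  Position 9 ('b'): window [6,9] length 4
  Position 10 ('a'): window [6,10] length 5 -- new best
  Position 11 ('b'): repeat (last at 9), move window start to 10
  Position 11 ('b'): window [10,11] length 2
Longest substring with no repeats: "gcdba" with length 5

5


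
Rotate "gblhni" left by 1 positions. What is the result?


Input: "gblhni", rotate left by 1
First 1 characters: "g"
Remaining characters: "blhni"
Concatenate remaining + first: "blhni" + "g" = "blhnig"

blhnig


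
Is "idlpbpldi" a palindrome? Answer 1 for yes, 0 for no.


Input: idlpbpldi
Reversed: idlpbpldi
  Compare pos 0 ('i') with pos 8 ('i'): match
  Compare pos 1 ('d') with pos 7 ('d'): match
  Compare pos 2 ('l') with pos 6 ('l'): match
  Compare pos 3 ('p') with pos 5 ('p'): match
Result: palindrome

1


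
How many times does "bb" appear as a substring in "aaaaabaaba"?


Searching for "bb" in "aaaaabaaba"
Scanning each position:
  Position 0: "aa" => no
  Position 1: "aa" => no
  Position 2: "aa" => no
  Position 3: "aa" => no
  Position 4: "ab" => no
  Position 5: "ba" => no
  Position 6: "aa" => no
  Position 7: "ab" => no
  Position 8: "ba" => no
Total occurrences: 0

0


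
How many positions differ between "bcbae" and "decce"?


Comparing "bcbae" and "decce" position by position:
  Position 0: 'b' vs 'd' => DIFFER
  Position 1: 'c' vs 'e' => DIFFER
  Position 2: 'b' vs 'c' => DIFFER
  Position 3: 'a' vs 'c' => DIFFER
  Position 4: 'e' vs 'e' => same
Positions that differ: 4

4


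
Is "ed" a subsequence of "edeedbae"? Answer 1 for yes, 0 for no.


Check if "ed" is a subsequence of "edeedbae"
Greedy scan:
  Position 0 ('e'): matches sub[0] = 'e'
  Position 1 ('d'): matches sub[1] = 'd'
  Position 2 ('e'): no match needed
  Position 3 ('e'): no match needed
  Position 4 ('d'): no match needed
  Position 5 ('b'): no match needed
  Position 6 ('a'): no match needed
  Position 7 ('e'): no match needed
All 2 characters matched => is a subsequence

1


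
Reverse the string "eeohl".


Input: eeohl
Reading characters right to left:
  Position 4: 'l'
  Position 3: 'h'
  Position 2: 'o'
  Position 1: 'e'
  Position 0: 'e'
Reversed: lhoee

lhoee


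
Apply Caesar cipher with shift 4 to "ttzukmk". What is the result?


Caesar cipher: shift "ttzukmk" by 4
  't' (pos 19) + 4 = pos 23 = 'x'
  't' (pos 19) + 4 = pos 23 = 'x'
  'z' (pos 25) + 4 = pos 3 = 'd'
  'u' (pos 20) + 4 = pos 24 = 'y'
  'k' (pos 10) + 4 = pos 14 = 'o'
  'm' (pos 12) + 4 = pos 16 = 'q'
  'k' (pos 10) + 4 = pos 14 = 'o'
Result: xxdyoqo

xxdyoqo


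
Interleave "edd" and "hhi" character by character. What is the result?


Interleaving "edd" and "hhi":
  Position 0: 'e' from first, 'h' from second => "eh"
  Position 1: 'd' from first, 'h' from second => "dh"
  Position 2: 'd' from first, 'i' from second => "di"
Result: ehdhdi

ehdhdi


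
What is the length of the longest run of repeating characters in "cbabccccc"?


Input: "cbabccccc"
Scanning for longest run:
  Position 1 ('b'): new char, reset run to 1
  Position 2 ('a'): new char, reset run to 1
  Position 3 ('b'): new char, reset run to 1
  Position 4 ('c'): new char, reset run to 1
  Position 5 ('c'): continues run of 'c', length=2
  Position 6 ('c'): continues run of 'c', length=3
  Position 7 ('c'): continues run of 'c', length=4
  Position 8 ('c'): continues run of 'c', length=5
Longest run: 'c' with length 5

5


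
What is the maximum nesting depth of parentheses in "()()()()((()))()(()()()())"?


Input: "()()()()((()))()(()()()())"
Tracking depth:
  Position 0 '(': depth becomes 1
  Position 1 ')': depth becomes 0
  Position 2 '(': depth becomes 1
  Position 3 ')': depth becomes 0
  Position 4 '(': depth becomes 1
  Position 5 ')': depth becomes 0
  Position 6 '(': depth becomes 1
  Position 7 ')': depth becomes 0
  Position 8 '(': depth becomes 1
  Position 9 '(': depth becomes 2
  Position 10 '(': depth becomes 3
  Position 11 ')': depth becomes 2
  Position 12 ')': depth becomes 1
  Position 13 ')': depth becomes 0
  Position 14 '(': depth becomes 1
  Position 15 ')': depth becomes 0
  Position 16 '(': depth becomes 1
  Position 17 '(': depth becomes 2
  Position 18 ')': depth becomes 1
  Position 19 '(': depth becomes 2
  Position 20 ')': depth becomes 1
  Position 21 '(': depth becomes 2
  Position 22 ')': depth becomes 1
  Position 23 '(': depth becomes 2
  Position 24 ')': depth becomes 1
  Position 25 ')': depth becomes 0
Maximum depth reached: 3

3


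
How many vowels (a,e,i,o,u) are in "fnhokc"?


Input: fnhokc
Checking each character:
  'f' at position 0: consonant
  'n' at position 1: consonant
  'h' at position 2: consonant
  'o' at position 3: vowel (running total: 1)
  'k' at position 4: consonant
  'c' at position 5: consonant
Total vowels: 1

1


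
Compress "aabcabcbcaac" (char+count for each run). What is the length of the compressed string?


Input: aabcabcbcaac
Runs:
  'a' x 2 => "a2"
  'b' x 1 => "b1"
  'c' x 1 => "c1"
  'a' x 1 => "a1"
  'b' x 1 => "b1"
  'c' x 1 => "c1"
  'b' x 1 => "b1"
  'c' x 1 => "c1"
  'a' x 2 => "a2"
  'c' x 1 => "c1"
Compressed: "a2b1c1a1b1c1b1c1a2c1"
Compressed length: 20

20


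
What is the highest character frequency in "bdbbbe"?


Input: bdbbbe
Character counts:
  'b': 4
  'd': 1
  'e': 1
Maximum frequency: 4

4


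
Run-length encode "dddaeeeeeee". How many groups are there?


Input: dddaeeeeeee
Scanning for consecutive runs:
  Group 1: 'd' x 3 (positions 0-2)
  Group 2: 'a' x 1 (positions 3-3)
  Group 3: 'e' x 7 (positions 4-10)
Total groups: 3

3


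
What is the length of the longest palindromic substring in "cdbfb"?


Input: "cdbfb"
Checking substrings for palindromes:
  [2:5] "bfb" (len 3) => palindrome
Longest palindromic substring: "bfb" with length 3

3


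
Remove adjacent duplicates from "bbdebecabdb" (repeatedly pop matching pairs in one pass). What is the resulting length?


Input: bbdebecabdb
Stack-based adjacent duplicate removal:
  Read 'b': push. Stack: b
  Read 'b': matches stack top 'b' => pop. Stack: (empty)
  Read 'd': push. Stack: d
  Read 'e': push. Stack: de
  Read 'b': push. Stack: deb
  Read 'e': push. Stack: debe
  Read 'c': push. Stack: debec
  Read 'a': push. Stack: debeca
  Read 'b': push. Stack: debecab
  Read 'd': push. Stack: debecabd
  Read 'b': push. Stack: debecabdb
Final stack: "debecabdb" (length 9)

9


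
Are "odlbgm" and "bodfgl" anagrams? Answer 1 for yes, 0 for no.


Strings: "odlbgm", "bodfgl"
Sorted first:  bdglmo
Sorted second: bdfglo
Differ at position 2: 'g' vs 'f' => not anagrams

0


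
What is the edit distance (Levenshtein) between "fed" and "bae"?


Computing edit distance: "fed" -> "bae"
DP table:
           b    a    e
      0    1    2    3
  f   1    1    2    3
  e   2    2    2    2
  d   3    3    3    3
Edit distance = dp[3][3] = 3

3


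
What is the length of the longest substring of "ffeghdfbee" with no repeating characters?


Input: "ffeghdfbee"
Sliding window (track last position of each char):
  Position 0 ('f'): window [0,0] length 1 -- new best
  Position 1 ('f'): repeat (last at 0), move window start to 1
  Position 1 ('f'): window [1,1] length 1
  Position 2 ('e'): window [1,2] length 2 -- new best
  Position 3 ('g'): window [1,3] length 3 -- new best
  Position 4 ('h'): window [1,4] length 4 -- new best
  Position 5 ('d'): window [1,5] length 5 -- new best
  Position 6 ('f'): repeat (last at 1), move window start to 2
  Position 6 ('f'): window [2,6] length 5
  Position 7 ('b'): window [2,7] length 6 -- new best
  Position 8 ('e'): repeat (last at 2), move window start to 3
  Position 8 ('e'): window [3,8] length 6
  Position 9 ('e'): repeat (last at 8), move window start to 9
  Position 9 ('e'): window [9,9] length 1
Longest substring with no repeats: "eghdfb" with length 6

6


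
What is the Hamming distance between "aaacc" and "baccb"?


Comparing "aaacc" and "baccb" position by position:
  Position 0: 'a' vs 'b' => differ
  Position 1: 'a' vs 'a' => same
  Position 2: 'a' vs 'c' => differ
  Position 3: 'c' vs 'c' => same
  Position 4: 'c' vs 'b' => differ
Total differences (Hamming distance): 3

3


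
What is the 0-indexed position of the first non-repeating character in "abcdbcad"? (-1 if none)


Input: abcdbcad
Character frequencies:
  'a': 2
  'b': 2
  'c': 2
  'd': 2
Scanning left to right for freq == 1:
  Position 0 ('a'): freq=2, skip
  Position 1 ('b'): freq=2, skip
  Position 2 ('c'): freq=2, skip
  Position 3 ('d'): freq=2, skip
  Position 4 ('b'): freq=2, skip
  Position 5 ('c'): freq=2, skip
  Position 6 ('a'): freq=2, skip
  Position 7 ('d'): freq=2, skip
  No unique character found => answer = -1

-1


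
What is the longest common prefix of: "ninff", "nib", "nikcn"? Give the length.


Words: ninff, nib, nikcn
  Position 0: all 'n' => match
  Position 1: all 'i' => match
  Position 2: ('n', 'b', 'k') => mismatch, stop
LCP = "ni" (length 2)

2


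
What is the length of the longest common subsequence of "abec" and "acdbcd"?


LCS of "abec" and "acdbcd"
DP table:
           a    c    d    b    c    d
      0    0    0    0    0    0    0
  a   0    1    1    1    1    1    1
  b   0    1    1    1    2    2    2
  e   0    1    1    1    2    2    2
  c   0    1    2    2    2    3    3
LCS length = dp[4][6] = 3

3


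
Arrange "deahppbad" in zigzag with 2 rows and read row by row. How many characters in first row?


Zigzag "deahppbad" into 2 rows:
Placing characters:
  'd' => row 0
  'e' => row 1
  'a' => row 0
  'h' => row 1
  'p' => row 0
  'p' => row 1
  'b' => row 0
  'a' => row 1
  'd' => row 0
Rows:
  Row 0: "dapbd"
  Row 1: "ehpa"
First row length: 5

5


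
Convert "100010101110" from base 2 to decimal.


Input: "100010101110" in base 2
Positional expansion:
  Digit '1' (value 1) x 2^11 = 2048
  Digit '0' (value 0) x 2^10 = 0
  Digit '0' (value 0) x 2^9 = 0
  Digit '0' (value 0) x 2^8 = 0
  Digit '1' (value 1) x 2^7 = 128
  Digit '0' (value 0) x 2^6 = 0
  Digit '1' (value 1) x 2^5 = 32
  Digit '0' (value 0) x 2^4 = 0
  Digit '1' (value 1) x 2^3 = 8
  Digit '1' (value 1) x 2^2 = 4
  Digit '1' (value 1) x 2^1 = 2
  Digit '0' (value 0) x 2^0 = 0
Sum = 2222

2222


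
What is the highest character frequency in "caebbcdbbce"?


Input: caebbcdbbce
Character counts:
  'a': 1
  'b': 4
  'c': 3
  'd': 1
  'e': 2
Maximum frequency: 4

4


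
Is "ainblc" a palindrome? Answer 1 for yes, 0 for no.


Input: ainblc
Reversed: clbnia
  Compare pos 0 ('a') with pos 5 ('c'): MISMATCH
  Compare pos 1 ('i') with pos 4 ('l'): MISMATCH
  Compare pos 2 ('n') with pos 3 ('b'): MISMATCH
Result: not a palindrome

0


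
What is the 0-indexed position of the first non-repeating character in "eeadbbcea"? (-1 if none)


Input: eeadbbcea
Character frequencies:
  'a': 2
  'b': 2
  'c': 1
  'd': 1
  'e': 3
Scanning left to right for freq == 1:
  Position 0 ('e'): freq=3, skip
  Position 1 ('e'): freq=3, skip
  Position 2 ('a'): freq=2, skip
  Position 3 ('d'): unique! => answer = 3

3


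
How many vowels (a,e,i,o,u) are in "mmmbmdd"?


Input: mmmbmdd
Checking each character:
  'm' at position 0: consonant
  'm' at position 1: consonant
  'm' at position 2: consonant
  'b' at position 3: consonant
  'm' at position 4: consonant
  'd' at position 5: consonant
  'd' at position 6: consonant
Total vowels: 0

0


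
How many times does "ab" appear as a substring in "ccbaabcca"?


Searching for "ab" in "ccbaabcca"
Scanning each position:
  Position 0: "cc" => no
  Position 1: "cb" => no
  Position 2: "ba" => no
  Position 3: "aa" => no
  Position 4: "ab" => MATCH
  Position 5: "bc" => no
  Position 6: "cc" => no
  Position 7: "ca" => no
Total occurrences: 1

1


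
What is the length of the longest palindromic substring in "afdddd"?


Input: "afdddd"
Checking substrings for palindromes:
  [2:6] "dddd" (len 4) => palindrome
  [2:5] "ddd" (len 3) => palindrome
  [3:6] "ddd" (len 3) => palindrome
  [2:4] "dd" (len 2) => palindrome
  [3:5] "dd" (len 2) => palindrome
  [4:6] "dd" (len 2) => palindrome
Longest palindromic substring: "dddd" with length 4

4


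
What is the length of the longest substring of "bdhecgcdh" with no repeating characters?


Input: "bdhecgcdh"
Sliding window (track last position of each char):
  Position 0 ('b'): window [0,0] length 1 -- new best
  Position 1 ('d'): window [0,1] length 2 -- new best
  Position 2 ('h'): window [0,2] length 3 -- new best
  Position 3 ('e'): window [0,3] length 4 -- new best
  Position 4 ('c'): window [0,4] length 5 -- new best
  Position 5 ('g'): window [0,5] length 6 -- new best
  Position 6 ('c'): repeat (last at 4), move window start to 5
  Position 6 ('c'): window [5,6] length 2
  Position 7 ('d'): window [5,7] length 3
  Position 8 ('h'): window [5,8] length 4
Longest substring with no repeats: "bdhecg" with length 6

6


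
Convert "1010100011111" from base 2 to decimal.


Input: "1010100011111" in base 2
Positional expansion:
  Digit '1' (value 1) x 2^12 = 4096
  Digit '0' (value 0) x 2^11 = 0
  Digit '1' (value 1) x 2^10 = 1024
  Digit '0' (value 0) x 2^9 = 0
  Digit '1' (value 1) x 2^8 = 256
  Digit '0' (value 0) x 2^7 = 0
  Digit '0' (value 0) x 2^6 = 0
  Digit '0' (value 0) x 2^5 = 0
  Digit '1' (value 1) x 2^4 = 16
  Digit '1' (value 1) x 2^3 = 8
  Digit '1' (value 1) x 2^2 = 4
  Digit '1' (value 1) x 2^1 = 2
  Digit '1' (value 1) x 2^0 = 1
Sum = 5407

5407


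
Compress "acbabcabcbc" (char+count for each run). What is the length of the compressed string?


Input: acbabcabcbc
Runs:
  'a' x 1 => "a1"
  'c' x 1 => "c1"
  'b' x 1 => "b1"
  'a' x 1 => "a1"
  'b' x 1 => "b1"
  'c' x 1 => "c1"
  'a' x 1 => "a1"
  'b' x 1 => "b1"
  'c' x 1 => "c1"
  'b' x 1 => "b1"
  'c' x 1 => "c1"
Compressed: "a1c1b1a1b1c1a1b1c1b1c1"
Compressed length: 22

22


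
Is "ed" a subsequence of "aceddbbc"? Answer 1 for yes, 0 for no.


Check if "ed" is a subsequence of "aceddbbc"
Greedy scan:
  Position 0 ('a'): no match needed
  Position 1 ('c'): no match needed
  Position 2 ('e'): matches sub[0] = 'e'
  Position 3 ('d'): matches sub[1] = 'd'
  Position 4 ('d'): no match needed
  Position 5 ('b'): no match needed
  Position 6 ('b'): no match needed
  Position 7 ('c'): no match needed
All 2 characters matched => is a subsequence

1


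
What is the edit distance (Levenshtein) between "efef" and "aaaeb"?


Computing edit distance: "efef" -> "aaaeb"
DP table:
           a    a    a    e    b
      0    1    2    3    4    5
  e   1    1    2    3    3    4
  f   2    2    2    3    4    4
  e   3    3    3    3    3    4
  f   4    4    4    4    4    4
Edit distance = dp[4][5] = 4

4


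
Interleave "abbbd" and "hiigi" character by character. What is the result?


Interleaving "abbbd" and "hiigi":
  Position 0: 'a' from first, 'h' from second => "ah"
  Position 1: 'b' from first, 'i' from second => "bi"
  Position 2: 'b' from first, 'i' from second => "bi"
  Position 3: 'b' from first, 'g' from second => "bg"
  Position 4: 'd' from first, 'i' from second => "di"
Result: ahbibibgdi

ahbibibgdi


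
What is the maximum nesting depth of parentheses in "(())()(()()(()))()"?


Input: "(())()(()()(()))()"
Tracking depth:
  Position 0 '(': depth becomes 1
  Position 1 '(': depth becomes 2
  Position 2 ')': depth becomes 1
  Position 3 ')': depth becomes 0
  Position 4 '(': depth becomes 1
  Position 5 ')': depth becomes 0
  Position 6 '(': depth becomes 1
  Position 7 '(': depth becomes 2
  Position 8 ')': depth becomes 1
  Position 9 '(': depth becomes 2
  Position 10 ')': depth becomes 1
  Position 11 '(': depth becomes 2
  Position 12 '(': depth becomes 3
  Position 13 ')': depth becomes 2
  Position 14 ')': depth becomes 1
  Position 15 ')': depth becomes 0
  Position 16 '(': depth becomes 1
  Position 17 ')': depth becomes 0
Maximum depth reached: 3

3


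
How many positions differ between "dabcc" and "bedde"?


Comparing "dabcc" and "bedde" position by position:
  Position 0: 'd' vs 'b' => DIFFER
  Position 1: 'a' vs 'e' => DIFFER
  Position 2: 'b' vs 'd' => DIFFER
  Position 3: 'c' vs 'd' => DIFFER
  Position 4: 'c' vs 'e' => DIFFER
Positions that differ: 5

5


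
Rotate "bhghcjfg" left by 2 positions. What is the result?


Input: "bhghcjfg", rotate left by 2
First 2 characters: "bh"
Remaining characters: "ghcjfg"
Concatenate remaining + first: "ghcjfg" + "bh" = "ghcjfgbh"

ghcjfgbh


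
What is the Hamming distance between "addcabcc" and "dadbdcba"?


Comparing "addcabcc" and "dadbdcba" position by position:
  Position 0: 'a' vs 'd' => differ
  Position 1: 'd' vs 'a' => differ
  Position 2: 'd' vs 'd' => same
  Position 3: 'c' vs 'b' => differ
  Position 4: 'a' vs 'd' => differ
  Position 5: 'b' vs 'c' => differ
  Position 6: 'c' vs 'b' => differ
  Position 7: 'c' vs 'a' => differ
Total differences (Hamming distance): 7

7


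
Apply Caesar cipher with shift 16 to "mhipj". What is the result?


Caesar cipher: shift "mhipj" by 16
  'm' (pos 12) + 16 = pos 2 = 'c'
  'h' (pos 7) + 16 = pos 23 = 'x'
  'i' (pos 8) + 16 = pos 24 = 'y'
  'p' (pos 15) + 16 = pos 5 = 'f'
  'j' (pos 9) + 16 = pos 25 = 'z'
Result: cxyfz

cxyfz


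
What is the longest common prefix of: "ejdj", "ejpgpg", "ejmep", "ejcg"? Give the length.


Words: ejdj, ejpgpg, ejmep, ejcg
  Position 0: all 'e' => match
  Position 1: all 'j' => match
  Position 2: ('d', 'p', 'm', 'c') => mismatch, stop
LCP = "ej" (length 2)

2


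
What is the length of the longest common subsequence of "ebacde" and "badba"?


LCS of "ebacde" and "badba"
DP table:
           b    a    d    b    a
      0    0    0    0    0    0
  e   0    0    0    0    0    0
  b   0    1    1    1    1    1
  a   0    1    2    2    2    2
  c   0    1    2    2    2    2
  d   0    1    2    3    3    3
  e   0    1    2    3    3    3
LCS length = dp[6][5] = 3

3


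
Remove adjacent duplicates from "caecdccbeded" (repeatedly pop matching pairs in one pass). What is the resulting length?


Input: caecdccbeded
Stack-based adjacent duplicate removal:
  Read 'c': push. Stack: c
  Read 'a': push. Stack: ca
  Read 'e': push. Stack: cae
  Read 'c': push. Stack: caec
  Read 'd': push. Stack: caecd
  Read 'c': push. Stack: caecdc
  Read 'c': matches stack top 'c' => pop. Stack: caecd
  Read 'b': push. Stack: caecdb
  Read 'e': push. Stack: caecdbe
  Read 'd': push. Stack: caecdbed
  Read 'e': push. Stack: caecdbede
  Read 'd': push. Stack: caecdbeded
Final stack: "caecdbeded" (length 10)

10


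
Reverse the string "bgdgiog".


Input: bgdgiog
Reading characters right to left:
  Position 6: 'g'
  Position 5: 'o'
  Position 4: 'i'
  Position 3: 'g'
  Position 2: 'd'
  Position 1: 'g'
  Position 0: 'b'
Reversed: goigdgb

goigdgb


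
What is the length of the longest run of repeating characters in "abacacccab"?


Input: "abacacccab"
Scanning for longest run:
  Position 1 ('b'): new char, reset run to 1
  Position 2 ('a'): new char, reset run to 1
  Position 3 ('c'): new char, reset run to 1
  Position 4 ('a'): new char, reset run to 1
  Position 5 ('c'): new char, reset run to 1
  Position 6 ('c'): continues run of 'c', length=2
  Position 7 ('c'): continues run of 'c', length=3
  Position 8 ('a'): new char, reset run to 1
  Position 9 ('b'): new char, reset run to 1
Longest run: 'c' with length 3

3


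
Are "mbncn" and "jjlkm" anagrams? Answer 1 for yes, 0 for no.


Strings: "mbncn", "jjlkm"
Sorted first:  bcmnn
Sorted second: jjklm
Differ at position 0: 'b' vs 'j' => not anagrams

0


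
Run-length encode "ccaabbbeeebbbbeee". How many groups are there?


Input: ccaabbbeeebbbbeee
Scanning for consecutive runs:
  Group 1: 'c' x 2 (positions 0-1)
  Group 2: 'a' x 2 (positions 2-3)
  Group 3: 'b' x 3 (positions 4-6)
  Group 4: 'e' x 3 (positions 7-9)
  Group 5: 'b' x 4 (positions 10-13)
  Group 6: 'e' x 3 (positions 14-16)
Total groups: 6

6


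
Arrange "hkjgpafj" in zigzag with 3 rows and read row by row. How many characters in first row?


Zigzag "hkjgpafj" into 3 rows:
Placing characters:
  'h' => row 0
  'k' => row 1
  'j' => row 2
  'g' => row 1
  'p' => row 0
  'a' => row 1
  'f' => row 2
  'j' => row 1
Rows:
  Row 0: "hp"
  Row 1: "kgaj"
  Row 2: "jf"
First row length: 2

2


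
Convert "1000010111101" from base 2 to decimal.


Input: "1000010111101" in base 2
Positional expansion:
  Digit '1' (value 1) x 2^12 = 4096
  Digit '0' (value 0) x 2^11 = 0
  Digit '0' (value 0) x 2^10 = 0
  Digit '0' (value 0) x 2^9 = 0
  Digit '0' (value 0) x 2^8 = 0
  Digit '1' (value 1) x 2^7 = 128
  Digit '0' (value 0) x 2^6 = 0
  Digit '1' (value 1) x 2^5 = 32
  Digit '1' (value 1) x 2^4 = 16
  Digit '1' (value 1) x 2^3 = 8
  Digit '1' (value 1) x 2^2 = 4
  Digit '0' (value 0) x 2^1 = 0
  Digit '1' (value 1) x 2^0 = 1
Sum = 4285

4285


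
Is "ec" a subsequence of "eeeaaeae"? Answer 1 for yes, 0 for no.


Check if "ec" is a subsequence of "eeeaaeae"
Greedy scan:
  Position 0 ('e'): matches sub[0] = 'e'
  Position 1 ('e'): no match needed
  Position 2 ('e'): no match needed
  Position 3 ('a'): no match needed
  Position 4 ('a'): no match needed
  Position 5 ('e'): no match needed
  Position 6 ('a'): no match needed
  Position 7 ('e'): no match needed
Only matched 1/2 characters => not a subsequence

0
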